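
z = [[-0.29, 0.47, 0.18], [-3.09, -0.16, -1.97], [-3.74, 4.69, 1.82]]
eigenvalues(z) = [(0.08+0j), (0.65+3.17j), (0.65-3.17j)]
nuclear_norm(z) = 9.88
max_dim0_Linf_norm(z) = 4.69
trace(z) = 1.37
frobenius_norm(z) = 7.29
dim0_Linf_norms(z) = [3.74, 4.69, 1.97]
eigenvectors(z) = [[0.40+0.00j, 0.08-0.00j, 0.08+0.00j], [(0.58+0j), -0.14+0.55j, -0.14-0.55j], [(-0.7+0j), (0.82+0j), (0.82-0j)]]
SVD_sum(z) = [[-0.39, 0.4, 0.11], [-1.10, 1.13, 0.32], [-4.25, 4.36, 1.23]] + [[0.08,0.05,0.09], [-1.99,-1.29,-2.29], [0.51,0.33,0.58]] + [[0.01, 0.02, -0.02], [0.0, 0.00, -0.0], [-0.00, -0.0, 0.0]]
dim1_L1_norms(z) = [0.94, 5.22, 10.25]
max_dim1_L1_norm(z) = 10.25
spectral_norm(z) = 6.44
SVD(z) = [[-0.09, 0.04, -1.00], [-0.25, -0.97, -0.02], [-0.96, 0.25, 0.09]] @ diag([6.441650831006979, 3.4046910612277297, 0.0362401570511561]) @ [[0.68, -0.7, -0.20], [0.60, 0.39, 0.69], [-0.41, -0.59, 0.69]]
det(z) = 0.79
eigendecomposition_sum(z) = [[(0.06-0j), 0.00+0.00j, -0.01+0.00j],[(0.09-0j), 0j, -0.01+0.00j],[-0.11+0.00j, -0.00-0.00j, (0.01+0j)]] + [[-0.18+0.29j, 0.23-0.05j, (0.09+0.12j)],[-1.59-1.70j, -0.08+1.66j, -0.98+0.40j],[(-1.81+2.81j), (2.35-0.47j), 0.90+1.22j]] + [[-0.18-0.29j, (0.23+0.05j), (0.09-0.12j)], [(-1.59+1.7j), (-0.08-1.66j), -0.98-0.40j], [(-1.81-2.81j), (2.35+0.47j), 0.90-1.22j]]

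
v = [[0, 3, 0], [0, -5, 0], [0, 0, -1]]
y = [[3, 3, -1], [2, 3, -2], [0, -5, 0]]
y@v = [[0, -6, 1], [0, -9, 2], [0, 25, 0]]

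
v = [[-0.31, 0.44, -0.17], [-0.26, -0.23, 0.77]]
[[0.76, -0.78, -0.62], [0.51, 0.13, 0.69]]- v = [[1.07, -1.22, -0.45],[0.77, 0.36, -0.08]]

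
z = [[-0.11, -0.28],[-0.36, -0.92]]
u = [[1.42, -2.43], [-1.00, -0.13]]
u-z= [[1.53,-2.15], [-0.64,0.79]]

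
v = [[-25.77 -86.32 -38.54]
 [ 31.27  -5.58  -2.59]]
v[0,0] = -25.77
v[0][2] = -38.54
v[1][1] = -5.58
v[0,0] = -25.77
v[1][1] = -5.58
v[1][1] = -5.58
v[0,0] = -25.77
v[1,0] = 31.27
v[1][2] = -2.59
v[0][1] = -86.32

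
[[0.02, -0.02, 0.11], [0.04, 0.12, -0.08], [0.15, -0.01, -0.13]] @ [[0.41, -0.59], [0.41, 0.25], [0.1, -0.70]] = [[0.01, -0.09], [0.06, 0.06], [0.04, -0.0]]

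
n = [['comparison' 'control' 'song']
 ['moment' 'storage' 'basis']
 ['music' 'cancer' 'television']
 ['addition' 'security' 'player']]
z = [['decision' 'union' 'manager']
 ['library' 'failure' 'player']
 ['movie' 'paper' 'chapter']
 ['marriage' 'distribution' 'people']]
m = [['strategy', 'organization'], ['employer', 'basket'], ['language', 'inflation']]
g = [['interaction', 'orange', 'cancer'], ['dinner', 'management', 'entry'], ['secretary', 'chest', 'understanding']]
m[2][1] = 'inflation'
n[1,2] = 'basis'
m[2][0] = 'language'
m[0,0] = 'strategy'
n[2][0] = 'music'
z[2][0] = 'movie'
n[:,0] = ['comparison', 'moment', 'music', 'addition']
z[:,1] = ['union', 'failure', 'paper', 'distribution']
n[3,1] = 'security'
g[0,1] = 'orange'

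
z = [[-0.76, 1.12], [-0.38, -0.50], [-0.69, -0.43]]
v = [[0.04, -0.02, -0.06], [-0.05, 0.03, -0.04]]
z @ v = [[-0.09, 0.05, 0.0],[0.01, -0.01, 0.04],[-0.01, 0.0, 0.06]]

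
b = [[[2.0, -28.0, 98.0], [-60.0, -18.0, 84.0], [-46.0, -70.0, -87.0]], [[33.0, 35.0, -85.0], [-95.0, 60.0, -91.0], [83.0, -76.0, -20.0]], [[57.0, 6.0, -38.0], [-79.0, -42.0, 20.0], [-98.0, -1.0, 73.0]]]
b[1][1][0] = -95.0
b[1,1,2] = -91.0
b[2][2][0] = -98.0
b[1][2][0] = 83.0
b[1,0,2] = -85.0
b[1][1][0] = -95.0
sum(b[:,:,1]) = -134.0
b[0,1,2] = 84.0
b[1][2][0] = 83.0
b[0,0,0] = 2.0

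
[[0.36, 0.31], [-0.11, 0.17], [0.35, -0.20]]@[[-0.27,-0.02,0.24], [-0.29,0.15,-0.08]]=[[-0.19, 0.04, 0.06], [-0.02, 0.03, -0.04], [-0.04, -0.04, 0.10]]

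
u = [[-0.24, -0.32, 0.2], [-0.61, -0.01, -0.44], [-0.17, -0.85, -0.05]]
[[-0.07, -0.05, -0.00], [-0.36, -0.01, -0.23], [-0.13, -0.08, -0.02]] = u@[[0.42, 0.05, 0.23], [0.05, 0.09, -0.04], [0.23, -0.04, 0.21]]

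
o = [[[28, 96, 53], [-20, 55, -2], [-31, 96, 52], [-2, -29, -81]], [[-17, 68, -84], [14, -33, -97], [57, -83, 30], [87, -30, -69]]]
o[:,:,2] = [[53, -2, 52, -81], [-84, -97, 30, -69]]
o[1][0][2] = -84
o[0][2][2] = 52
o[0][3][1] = -29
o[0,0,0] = 28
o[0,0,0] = 28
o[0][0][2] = 53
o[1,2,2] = 30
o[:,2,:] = [[-31, 96, 52], [57, -83, 30]]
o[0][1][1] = 55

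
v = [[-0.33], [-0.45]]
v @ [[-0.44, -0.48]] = [[0.15,  0.16], [0.2,  0.22]]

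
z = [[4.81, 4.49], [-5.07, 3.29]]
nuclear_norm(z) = 12.53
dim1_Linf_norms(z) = [4.81, 5.07]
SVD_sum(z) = [[5.59, 1.44], [-3.96, -1.02]] + [[-0.78, 3.05], [-1.11, 4.31]]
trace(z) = 8.10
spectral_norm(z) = 7.08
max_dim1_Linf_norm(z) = 5.07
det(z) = 38.59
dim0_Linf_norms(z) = [5.07, 4.49]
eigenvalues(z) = [(4.05+4.71j), (4.05-4.71j)]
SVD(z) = [[-0.82,0.58], [0.58,0.82]] @ diag([7.078503315742498, 5.45160442521488]) @ [[-0.97, -0.25],  [-0.25, 0.97]]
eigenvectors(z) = [[(-0.11-0.68j),  -0.11+0.68j], [(0.73+0j),  (0.73-0j)]]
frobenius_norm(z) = 8.93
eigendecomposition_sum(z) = [[(2.4+2.03j), 2.24-1.93j], [(-2.54+2.18j), 1.64+2.68j]] + [[(2.41-2.03j), 2.24+1.93j], [-2.54-2.18j, (1.65-2.68j)]]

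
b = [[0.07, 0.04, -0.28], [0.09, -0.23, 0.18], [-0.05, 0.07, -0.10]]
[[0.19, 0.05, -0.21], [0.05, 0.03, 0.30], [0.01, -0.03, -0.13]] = b @ [[0.28, 0.95, 0.16], [-0.65, 0.31, -0.70], [-0.71, 0.09, 0.70]]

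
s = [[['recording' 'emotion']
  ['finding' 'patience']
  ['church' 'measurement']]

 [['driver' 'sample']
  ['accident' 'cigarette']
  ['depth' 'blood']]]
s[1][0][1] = 'sample'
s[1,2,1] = 'blood'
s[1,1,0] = 'accident'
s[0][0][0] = 'recording'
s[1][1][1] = 'cigarette'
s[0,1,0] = 'finding'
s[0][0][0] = 'recording'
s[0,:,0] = ['recording', 'finding', 'church']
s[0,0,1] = 'emotion'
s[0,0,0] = 'recording'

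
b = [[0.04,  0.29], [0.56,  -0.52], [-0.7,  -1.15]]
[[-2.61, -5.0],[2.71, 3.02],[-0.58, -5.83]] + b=[[-2.57, -4.71], [3.27, 2.5], [-1.28, -6.98]]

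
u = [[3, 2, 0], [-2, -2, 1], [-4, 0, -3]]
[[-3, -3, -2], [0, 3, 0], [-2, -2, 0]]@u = [[5, 0, 3], [-6, -6, 3], [-2, 0, -2]]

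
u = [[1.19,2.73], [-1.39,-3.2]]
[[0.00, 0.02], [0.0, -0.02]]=u @ [[0.23, -0.26], [-0.10, 0.12]]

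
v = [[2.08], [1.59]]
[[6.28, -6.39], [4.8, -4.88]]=v@[[3.02, -3.07]]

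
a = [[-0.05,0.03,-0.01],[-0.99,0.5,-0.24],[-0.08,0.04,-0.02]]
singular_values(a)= [1.14, 0.0, 0.0]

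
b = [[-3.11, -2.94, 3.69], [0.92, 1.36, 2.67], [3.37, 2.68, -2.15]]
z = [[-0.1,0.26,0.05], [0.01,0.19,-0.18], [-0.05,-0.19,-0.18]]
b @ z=[[0.10,-2.07,-0.29], [-0.21,-0.01,-0.68], [-0.20,1.79,0.07]]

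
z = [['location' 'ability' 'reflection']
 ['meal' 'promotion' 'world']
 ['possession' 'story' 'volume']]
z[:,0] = ['location', 'meal', 'possession']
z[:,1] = ['ability', 'promotion', 'story']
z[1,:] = ['meal', 'promotion', 'world']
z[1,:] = ['meal', 'promotion', 'world']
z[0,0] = 'location'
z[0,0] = 'location'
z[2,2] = 'volume'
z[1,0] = 'meal'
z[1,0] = 'meal'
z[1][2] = 'world'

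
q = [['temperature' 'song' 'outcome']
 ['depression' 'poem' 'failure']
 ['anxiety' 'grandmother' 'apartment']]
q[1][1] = 'poem'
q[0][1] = 'song'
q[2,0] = 'anxiety'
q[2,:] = ['anxiety', 'grandmother', 'apartment']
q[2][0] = 'anxiety'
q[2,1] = 'grandmother'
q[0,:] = ['temperature', 'song', 'outcome']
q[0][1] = 'song'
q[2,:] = ['anxiety', 'grandmother', 'apartment']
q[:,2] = ['outcome', 'failure', 'apartment']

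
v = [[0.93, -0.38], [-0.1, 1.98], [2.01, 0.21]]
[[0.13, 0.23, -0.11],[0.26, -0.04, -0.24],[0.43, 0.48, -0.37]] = v @[[0.20, 0.24, -0.17], [0.14, -0.01, -0.13]]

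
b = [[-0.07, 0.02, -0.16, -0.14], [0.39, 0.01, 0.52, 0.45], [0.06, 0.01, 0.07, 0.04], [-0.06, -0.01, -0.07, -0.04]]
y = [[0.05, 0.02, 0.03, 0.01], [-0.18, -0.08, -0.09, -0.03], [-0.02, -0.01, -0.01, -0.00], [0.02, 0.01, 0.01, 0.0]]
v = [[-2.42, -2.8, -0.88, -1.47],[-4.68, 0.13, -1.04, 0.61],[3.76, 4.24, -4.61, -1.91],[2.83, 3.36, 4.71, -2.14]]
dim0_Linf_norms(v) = [4.68, 4.24, 4.71, 2.14]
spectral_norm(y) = 0.23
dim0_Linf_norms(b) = [0.39, 0.02, 0.52, 0.45]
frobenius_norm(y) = 0.23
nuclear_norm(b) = 0.91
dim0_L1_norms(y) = [0.27, 0.12, 0.14, 0.04]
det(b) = 0.00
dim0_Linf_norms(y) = [0.18, 0.08, 0.09, 0.03]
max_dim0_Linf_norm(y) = 0.18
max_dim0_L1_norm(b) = 0.82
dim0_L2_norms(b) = [0.41, 0.03, 0.55, 0.47]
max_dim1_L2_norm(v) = 7.55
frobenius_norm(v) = 11.96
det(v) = -516.30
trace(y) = -0.04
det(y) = 0.00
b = y @ v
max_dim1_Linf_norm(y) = 0.18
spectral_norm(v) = 8.94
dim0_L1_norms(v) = [13.69, 10.53, 11.24, 6.13]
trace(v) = -9.04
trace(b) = -0.03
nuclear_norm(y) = 0.24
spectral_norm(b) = 0.83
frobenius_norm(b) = 0.83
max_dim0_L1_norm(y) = 0.27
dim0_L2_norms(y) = [0.19, 0.08, 0.1, 0.03]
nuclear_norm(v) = 21.58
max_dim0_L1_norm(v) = 13.69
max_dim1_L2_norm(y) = 0.22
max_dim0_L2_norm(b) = 0.55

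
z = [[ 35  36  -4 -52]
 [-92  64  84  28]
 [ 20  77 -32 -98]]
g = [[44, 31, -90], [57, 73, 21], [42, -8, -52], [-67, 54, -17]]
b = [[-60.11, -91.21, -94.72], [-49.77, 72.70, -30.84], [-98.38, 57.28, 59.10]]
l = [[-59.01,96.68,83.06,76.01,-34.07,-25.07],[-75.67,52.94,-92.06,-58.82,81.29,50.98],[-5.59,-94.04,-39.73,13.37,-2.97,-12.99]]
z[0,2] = -4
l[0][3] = 76.01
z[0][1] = 36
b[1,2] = -30.84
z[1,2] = 84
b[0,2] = -94.72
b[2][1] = 57.28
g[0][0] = 44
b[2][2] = 59.1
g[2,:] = [42, -8, -52]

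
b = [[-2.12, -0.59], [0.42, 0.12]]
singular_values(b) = [2.24, 0.0]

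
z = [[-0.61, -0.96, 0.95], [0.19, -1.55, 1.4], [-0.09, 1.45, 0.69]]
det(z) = 2.27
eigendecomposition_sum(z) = [[0.3, -1.91, 0.87], [0.31, -1.93, 0.88], [-0.15, 0.95, -0.43]] + [[-0.91, 0.81, -0.18], [-0.12, 0.11, -0.02], [0.06, -0.05, 0.01]] + [[0.0, 0.13, 0.27],[0.0, 0.27, 0.55],[0.00, 0.55, 1.11]]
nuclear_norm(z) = 4.64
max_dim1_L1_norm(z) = 3.14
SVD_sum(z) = [[-0.07, -1.14, 0.71],[-0.11, -1.73, 1.08],[0.05, 0.73, -0.45]] + [[-0.05, 0.20, 0.31], [-0.04, 0.17, 0.27], [-0.19, 0.72, 1.14]] + [[-0.49,-0.01,-0.07], [0.34,0.01,0.05], [0.05,0.00,0.01]]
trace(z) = -1.47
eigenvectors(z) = [[0.66, 0.99, 0.21], [0.67, 0.13, 0.43], [-0.33, -0.07, 0.88]]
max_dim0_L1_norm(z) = 3.96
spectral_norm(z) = 2.59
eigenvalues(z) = [-2.06, -0.8, 1.38]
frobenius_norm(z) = 3.03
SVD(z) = [[-0.52, 0.26, -0.81],[-0.79, 0.23, 0.57],[0.33, 0.94, 0.09]] @ diag([2.5940202172213165, 1.4445160951093718, 0.6049234361611748]) @ [[0.05, 0.85, -0.53], [-0.14, 0.53, 0.84], [0.99, 0.03, 0.14]]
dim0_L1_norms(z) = [0.89, 3.96, 3.04]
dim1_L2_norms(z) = [1.48, 2.1, 1.61]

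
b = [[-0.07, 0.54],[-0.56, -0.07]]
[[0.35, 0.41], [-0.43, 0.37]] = b @ [[0.67, -0.74], [0.74, 0.67]]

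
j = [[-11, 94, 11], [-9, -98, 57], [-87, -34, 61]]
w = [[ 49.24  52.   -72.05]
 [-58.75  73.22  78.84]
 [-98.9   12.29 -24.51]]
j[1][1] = -98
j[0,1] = 94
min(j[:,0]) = -87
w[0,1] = 52.0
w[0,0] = 49.24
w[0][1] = 52.0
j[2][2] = 61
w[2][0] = -98.9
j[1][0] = -9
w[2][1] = 12.29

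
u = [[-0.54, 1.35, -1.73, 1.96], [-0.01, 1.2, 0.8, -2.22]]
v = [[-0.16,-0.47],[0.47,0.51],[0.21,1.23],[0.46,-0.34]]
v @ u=[[0.09, -0.78, -0.1, 0.73],[-0.26, 1.25, -0.41, -0.21],[-0.13, 1.76, 0.62, -2.32],[-0.25, 0.21, -1.07, 1.66]]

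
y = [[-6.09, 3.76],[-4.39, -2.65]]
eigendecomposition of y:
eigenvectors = [[(-0.29+0.62j), (-0.29-0.62j)], [-0.73+0.00j, (-0.73-0j)]]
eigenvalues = [(-4.37+3.68j), (-4.37-3.68j)]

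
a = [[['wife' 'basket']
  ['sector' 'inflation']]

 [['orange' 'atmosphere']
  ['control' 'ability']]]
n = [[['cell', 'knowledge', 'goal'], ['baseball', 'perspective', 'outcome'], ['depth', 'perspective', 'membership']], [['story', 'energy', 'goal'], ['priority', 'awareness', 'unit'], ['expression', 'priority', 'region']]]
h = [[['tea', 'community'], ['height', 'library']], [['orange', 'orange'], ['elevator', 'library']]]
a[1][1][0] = 'control'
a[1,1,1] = 'ability'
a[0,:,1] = ['basket', 'inflation']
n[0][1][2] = 'outcome'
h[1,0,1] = 'orange'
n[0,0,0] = 'cell'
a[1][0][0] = 'orange'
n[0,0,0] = 'cell'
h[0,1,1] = 'library'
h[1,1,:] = ['elevator', 'library']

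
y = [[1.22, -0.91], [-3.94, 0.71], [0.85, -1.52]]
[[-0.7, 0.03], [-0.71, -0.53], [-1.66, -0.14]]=y@[[0.42, 0.17],  [1.33, 0.19]]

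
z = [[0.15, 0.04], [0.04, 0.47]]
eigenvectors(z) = [[-0.99, -0.12], [0.12, -0.99]]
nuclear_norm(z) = 0.62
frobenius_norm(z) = 0.50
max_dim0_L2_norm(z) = 0.47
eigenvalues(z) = [0.15, 0.47]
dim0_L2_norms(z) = [0.16, 0.47]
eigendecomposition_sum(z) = [[0.14, -0.02], [-0.02, 0.0]] + [[0.01, 0.06], [0.06, 0.47]]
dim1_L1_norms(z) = [0.19, 0.51]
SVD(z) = [[0.12, 0.99],[0.99, -0.12]] @ diag([0.47492422502470644, 0.14507577497529356]) @ [[0.12,0.99],[0.99,-0.12]]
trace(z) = 0.62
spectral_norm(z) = 0.47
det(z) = 0.07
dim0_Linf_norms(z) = [0.15, 0.47]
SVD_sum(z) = [[0.01,0.06], [0.06,0.47]] + [[0.14, -0.02],[-0.02, 0.00]]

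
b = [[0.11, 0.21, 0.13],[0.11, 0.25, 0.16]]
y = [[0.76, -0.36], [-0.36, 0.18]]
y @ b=[[0.04, 0.07, 0.04],  [-0.02, -0.03, -0.02]]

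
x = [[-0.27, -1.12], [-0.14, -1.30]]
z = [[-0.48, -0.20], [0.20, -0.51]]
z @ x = [[0.16, 0.8],[0.02, 0.44]]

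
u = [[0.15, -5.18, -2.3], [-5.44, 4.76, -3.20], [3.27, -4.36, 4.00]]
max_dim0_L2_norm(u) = 8.28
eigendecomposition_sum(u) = [[1.36, -2.00, 0.59], [-4.34, 6.38, -1.88], [4.20, -6.18, 1.82]] + [[-1.88, -2.07, -1.52], [-1.25, -1.37, -1.01], [0.10, 0.11, 0.08]] + [[0.67, -1.11, -1.37], [0.15, -0.25, -0.31], [-1.03, 1.71, 2.10]]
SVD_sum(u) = [[1.65, -2.08, 1.15],  [-4.46, 5.6, -3.09],  [3.77, -4.73, 2.61]] + [[-1.45, -3.08, -3.48], [-0.27, -0.57, -0.64], [0.32, 0.68, 0.77]] + [[-0.05, -0.02, 0.04],[-0.71, -0.27, 0.54],[-0.82, -0.31, 0.62]]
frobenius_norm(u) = 11.85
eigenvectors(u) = [[0.22, -0.83, -0.54], [-0.70, -0.55, -0.12], [0.68, 0.04, 0.83]]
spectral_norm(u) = 10.61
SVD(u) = [[-0.27, -0.96, 0.05], [0.74, -0.18, 0.65], [-0.62, 0.21, 0.75]] @ diag([10.610266916377492, 5.073580572717471, 1.4211319908330342]) @ [[-0.57, 0.72, -0.40], [0.3, 0.63, 0.71], [-0.76, -0.29, 0.58]]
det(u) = -76.50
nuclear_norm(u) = 17.10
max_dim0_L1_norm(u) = 14.3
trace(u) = 8.91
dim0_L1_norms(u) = [8.86, 14.3, 9.5]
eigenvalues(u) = [9.56, -3.17, 2.52]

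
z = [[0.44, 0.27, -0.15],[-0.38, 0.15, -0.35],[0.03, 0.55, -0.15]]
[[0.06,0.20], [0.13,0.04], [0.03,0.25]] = z @[[0.04, 0.17], [-0.07, 0.41], [-0.44, -0.13]]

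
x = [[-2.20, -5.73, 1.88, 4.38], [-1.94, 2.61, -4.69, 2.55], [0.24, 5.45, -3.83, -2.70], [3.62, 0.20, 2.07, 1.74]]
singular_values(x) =[10.76, 6.42, 3.84, 0.05]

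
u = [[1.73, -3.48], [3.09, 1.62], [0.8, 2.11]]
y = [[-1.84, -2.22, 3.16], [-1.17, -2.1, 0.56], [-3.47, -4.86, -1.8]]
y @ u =[[-7.52, 9.47],[-8.07, 1.85],[-22.46, 0.4]]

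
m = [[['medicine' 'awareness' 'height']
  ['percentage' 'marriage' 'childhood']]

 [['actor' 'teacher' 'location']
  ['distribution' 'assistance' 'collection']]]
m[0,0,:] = ['medicine', 'awareness', 'height']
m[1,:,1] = ['teacher', 'assistance']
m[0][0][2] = 'height'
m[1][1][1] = 'assistance'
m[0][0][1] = 'awareness'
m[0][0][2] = 'height'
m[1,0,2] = 'location'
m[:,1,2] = ['childhood', 'collection']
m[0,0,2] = 'height'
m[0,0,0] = 'medicine'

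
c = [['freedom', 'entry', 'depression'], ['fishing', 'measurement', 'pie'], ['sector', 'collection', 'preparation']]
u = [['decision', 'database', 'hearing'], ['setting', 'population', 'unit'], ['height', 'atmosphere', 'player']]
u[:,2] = ['hearing', 'unit', 'player']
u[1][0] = 'setting'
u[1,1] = 'population'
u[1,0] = 'setting'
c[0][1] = 'entry'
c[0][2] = 'depression'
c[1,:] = ['fishing', 'measurement', 'pie']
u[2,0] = 'height'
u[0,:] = ['decision', 'database', 'hearing']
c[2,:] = ['sector', 'collection', 'preparation']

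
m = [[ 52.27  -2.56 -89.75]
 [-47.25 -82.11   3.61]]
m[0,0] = 52.27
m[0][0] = 52.27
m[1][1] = -82.11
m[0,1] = -2.56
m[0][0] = 52.27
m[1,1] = -82.11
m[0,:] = [52.27, -2.56, -89.75]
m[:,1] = [-2.56, -82.11]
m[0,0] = 52.27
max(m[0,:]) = 52.27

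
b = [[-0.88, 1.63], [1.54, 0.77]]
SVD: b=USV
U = [[0.98, -0.20], [-0.2, -0.98]]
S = [1.86, 1.72]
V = [[-0.63, 0.78], [-0.78, -0.63]]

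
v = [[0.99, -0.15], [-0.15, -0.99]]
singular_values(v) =[1.0, 1.0]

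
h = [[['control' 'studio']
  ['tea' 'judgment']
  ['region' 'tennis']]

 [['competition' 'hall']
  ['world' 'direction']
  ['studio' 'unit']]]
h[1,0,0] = 'competition'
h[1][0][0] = 'competition'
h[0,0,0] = 'control'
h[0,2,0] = 'region'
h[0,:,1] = ['studio', 'judgment', 'tennis']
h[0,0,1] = 'studio'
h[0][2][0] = 'region'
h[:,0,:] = [['control', 'studio'], ['competition', 'hall']]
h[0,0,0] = 'control'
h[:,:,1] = [['studio', 'judgment', 'tennis'], ['hall', 'direction', 'unit']]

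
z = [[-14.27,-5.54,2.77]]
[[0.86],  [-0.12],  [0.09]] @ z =[[-12.27, -4.76, 2.38], [1.71, 0.66, -0.33], [-1.28, -0.5, 0.25]]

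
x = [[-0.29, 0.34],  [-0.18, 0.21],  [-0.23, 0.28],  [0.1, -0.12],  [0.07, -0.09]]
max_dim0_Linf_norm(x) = 0.34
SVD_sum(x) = [[-0.29, 0.34], [-0.18, 0.21], [-0.23, 0.28], [0.10, -0.12], [0.07, -0.09]] + [[-0.0, -0.00],  [-0.00, -0.0],  [0.0, 0.00],  [-0.0, -0.00],  [-0.00, -0.0]]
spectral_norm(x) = 0.67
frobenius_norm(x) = 0.67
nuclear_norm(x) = 0.67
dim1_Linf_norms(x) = [0.34, 0.21, 0.28, 0.12, 0.09]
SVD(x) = [[-0.67,  -0.43], [-0.41,  -0.36], [-0.54,  0.57], [0.23,  -0.10], [0.17,  -0.6]] @ diag([0.6669681895306463, 0.007309866907941272]) @ [[0.64, -0.77], [0.77, 0.64]]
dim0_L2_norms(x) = [0.43, 0.51]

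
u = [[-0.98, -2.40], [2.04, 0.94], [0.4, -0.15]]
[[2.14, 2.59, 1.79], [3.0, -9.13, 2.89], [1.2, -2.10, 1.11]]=u @ [[2.32,-4.90,2.17], [-1.84,0.92,-1.63]]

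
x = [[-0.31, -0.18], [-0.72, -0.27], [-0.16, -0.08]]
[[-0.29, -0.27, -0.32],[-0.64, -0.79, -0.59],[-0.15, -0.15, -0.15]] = x@[[0.83, 1.53, 0.47], [0.17, -1.16, 0.95]]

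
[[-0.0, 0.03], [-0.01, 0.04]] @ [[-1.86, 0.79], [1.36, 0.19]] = [[0.04,0.01], [0.07,-0.0]]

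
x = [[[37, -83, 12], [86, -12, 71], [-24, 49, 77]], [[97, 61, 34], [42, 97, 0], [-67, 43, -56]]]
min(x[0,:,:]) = -83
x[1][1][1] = 97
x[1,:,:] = [[97, 61, 34], [42, 97, 0], [-67, 43, -56]]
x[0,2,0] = -24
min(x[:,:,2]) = -56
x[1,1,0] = 42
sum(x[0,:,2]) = 160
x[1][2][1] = 43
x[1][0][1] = 61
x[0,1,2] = 71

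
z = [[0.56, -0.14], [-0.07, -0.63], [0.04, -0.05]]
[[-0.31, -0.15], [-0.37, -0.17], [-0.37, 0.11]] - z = [[-0.87, -0.01], [-0.30, 0.46], [-0.41, 0.16]]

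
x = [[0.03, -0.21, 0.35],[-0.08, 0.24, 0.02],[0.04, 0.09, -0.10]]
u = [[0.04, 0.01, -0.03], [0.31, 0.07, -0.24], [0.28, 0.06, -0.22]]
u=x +[[0.01, 0.22, -0.38], [0.39, -0.17, -0.26], [0.24, -0.03, -0.12]]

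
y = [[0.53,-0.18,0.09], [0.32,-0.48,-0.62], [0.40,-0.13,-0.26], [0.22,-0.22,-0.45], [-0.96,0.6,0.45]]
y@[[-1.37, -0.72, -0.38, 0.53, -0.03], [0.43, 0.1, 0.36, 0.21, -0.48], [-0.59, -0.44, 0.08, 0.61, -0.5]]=[[-0.86, -0.44, -0.26, 0.30, 0.03], [-0.28, -0.01, -0.34, -0.31, 0.53], [-0.45, -0.19, -0.22, 0.03, 0.18], [-0.13, 0.02, -0.20, -0.2, 0.32], [1.31, 0.55, 0.62, -0.11, -0.48]]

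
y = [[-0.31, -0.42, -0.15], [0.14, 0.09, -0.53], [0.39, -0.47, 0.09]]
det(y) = 0.18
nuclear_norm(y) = 1.71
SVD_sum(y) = [[0.07, -0.26, 0.07], [-0.05, 0.17, -0.04], [0.14, -0.53, 0.14]] + [[0.01, -0.05, -0.22], [0.03, -0.12, -0.49], [0.0, -0.01, -0.05]] + [[-0.39, -0.11, 0.00], [0.15, 0.04, -0.00], [0.24, 0.07, -0.00]]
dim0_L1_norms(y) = [0.84, 0.98, 0.77]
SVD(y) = [[-0.43, -0.41, -0.81], [0.27, -0.91, 0.31], [-0.86, -0.09, 0.5]] @ diag([0.6507204958984695, 0.5518136134870832, 0.5067194215618519]) @ [[-0.26,0.94,-0.24], [-0.06,0.23,0.97], [0.96,0.26,-0.0]]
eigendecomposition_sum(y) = [[-0.16+0.20j, -0.17-0.11j, (-0.11-0.16j)], [(0.11+0.15j), (-0.11+0.09j), -0.13+0.05j], [0.16+0.11j, -0.07+0.13j, -0.11+0.09j]] + [[-0.16-0.20j, (-0.17+0.11j), -0.11+0.16j], [0.11-0.15j, (-0.11-0.09j), -0.13-0.05j], [(0.16-0.11j), (-0.07-0.13j), -0.11-0.09j]] + [[0.02-0.00j, (-0.08-0j), (0.08+0j)], [(-0.07+0j), (0.3+0j), -0.28-0.00j], [0.08-0.00j, (-0.33-0j), 0.30+0.00j]]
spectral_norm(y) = 0.65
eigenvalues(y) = [(-0.38+0.39j), (-0.38-0.39j), (0.62+0j)]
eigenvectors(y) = [[0.71+0.00j, 0.71-0.00j, 0.18+0.00j], [(0.13-0.47j), (0.13+0.47j), -0.67+0.00j], [(-0.04-0.51j), -0.04+0.51j, 0.72+0.00j]]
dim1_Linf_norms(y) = [0.42, 0.53, 0.47]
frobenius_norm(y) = 0.99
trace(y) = -0.13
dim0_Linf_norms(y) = [0.39, 0.47, 0.53]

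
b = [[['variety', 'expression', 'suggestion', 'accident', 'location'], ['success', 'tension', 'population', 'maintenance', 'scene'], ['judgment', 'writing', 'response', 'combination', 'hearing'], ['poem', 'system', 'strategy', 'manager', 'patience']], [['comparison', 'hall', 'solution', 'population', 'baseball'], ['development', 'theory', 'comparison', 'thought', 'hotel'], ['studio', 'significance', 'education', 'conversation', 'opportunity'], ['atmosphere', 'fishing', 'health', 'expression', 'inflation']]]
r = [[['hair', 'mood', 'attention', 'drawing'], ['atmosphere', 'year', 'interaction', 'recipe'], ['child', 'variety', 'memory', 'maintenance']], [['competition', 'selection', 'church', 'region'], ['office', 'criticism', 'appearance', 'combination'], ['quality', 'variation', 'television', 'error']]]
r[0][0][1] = 'mood'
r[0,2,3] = 'maintenance'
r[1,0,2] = 'church'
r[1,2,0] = 'quality'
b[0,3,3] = 'manager'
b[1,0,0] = 'comparison'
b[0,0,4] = 'location'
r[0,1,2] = 'interaction'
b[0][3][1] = 'system'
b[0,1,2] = 'population'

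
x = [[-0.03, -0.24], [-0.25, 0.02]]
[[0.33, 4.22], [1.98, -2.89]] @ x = [[-1.06, 0.01], [0.66, -0.53]]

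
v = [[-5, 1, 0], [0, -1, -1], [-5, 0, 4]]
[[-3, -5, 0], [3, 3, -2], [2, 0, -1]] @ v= [[15, 2, 5], [-5, 0, -11], [-5, 2, -4]]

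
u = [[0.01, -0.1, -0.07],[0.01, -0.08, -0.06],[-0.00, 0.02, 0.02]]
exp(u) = [[1.01,  -0.10,  -0.07], [0.01,  0.92,  -0.06], [0.0,  0.02,  1.02]]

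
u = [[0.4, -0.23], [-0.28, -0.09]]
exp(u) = [[1.53,-0.27], [-0.33,0.95]]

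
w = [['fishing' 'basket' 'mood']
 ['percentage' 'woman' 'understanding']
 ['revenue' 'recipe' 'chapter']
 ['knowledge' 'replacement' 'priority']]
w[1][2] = 'understanding'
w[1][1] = 'woman'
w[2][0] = 'revenue'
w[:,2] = ['mood', 'understanding', 'chapter', 'priority']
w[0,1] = 'basket'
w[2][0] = 'revenue'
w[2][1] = 'recipe'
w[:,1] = ['basket', 'woman', 'recipe', 'replacement']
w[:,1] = ['basket', 'woman', 'recipe', 'replacement']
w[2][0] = 'revenue'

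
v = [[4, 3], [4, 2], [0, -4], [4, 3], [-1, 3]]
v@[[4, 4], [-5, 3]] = [[1, 25], [6, 22], [20, -12], [1, 25], [-19, 5]]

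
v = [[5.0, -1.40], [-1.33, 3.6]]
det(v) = 16.14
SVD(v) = [[-0.86, 0.52],[0.52, 0.86]] @ diag([5.8341649295580575, 2.7661199494444992]) @ [[-0.85,0.52],[0.52,0.85]]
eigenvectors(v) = [[0.86, 0.53], [-0.51, 0.85]]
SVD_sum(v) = [[4.25,-2.62], [-2.57,1.59]] + [[0.75, 1.22],  [1.24, 2.01]]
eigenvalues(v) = [5.83, 2.77]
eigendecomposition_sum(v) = [[4.25, -2.66],  [-2.53, 1.59]] + [[0.75, 1.26], [1.2, 2.01]]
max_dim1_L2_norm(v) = 5.19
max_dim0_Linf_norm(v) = 5.0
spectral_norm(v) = 5.83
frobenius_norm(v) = 6.46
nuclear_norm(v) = 8.60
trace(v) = 8.60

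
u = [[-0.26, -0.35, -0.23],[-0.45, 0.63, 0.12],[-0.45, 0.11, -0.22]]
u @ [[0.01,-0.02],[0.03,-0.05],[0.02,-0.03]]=[[-0.02, 0.03],[0.02, -0.03],[-0.01, 0.01]]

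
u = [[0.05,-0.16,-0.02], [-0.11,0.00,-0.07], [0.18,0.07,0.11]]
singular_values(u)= [0.26, 0.17, 0.01]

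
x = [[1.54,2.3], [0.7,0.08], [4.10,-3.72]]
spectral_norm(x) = 5.57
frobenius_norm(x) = 6.23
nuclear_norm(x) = 8.36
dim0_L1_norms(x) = [6.34, 6.1]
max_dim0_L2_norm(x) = 4.44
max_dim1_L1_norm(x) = 7.82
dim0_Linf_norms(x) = [4.1, 3.72]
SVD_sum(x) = [[-0.36, 0.35], [0.32, -0.31], [3.96, -3.87]] + [[1.9, 1.95], [0.38, 0.39], [0.14, 0.15]]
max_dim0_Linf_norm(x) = 4.1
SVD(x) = [[0.09, -0.98], [-0.08, -0.20], [-0.99, -0.07]] @ diag([5.573175962839029, 2.783183372908309]) @ [[-0.72, 0.70], [-0.7, -0.72]]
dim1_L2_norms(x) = [2.77, 0.7, 5.54]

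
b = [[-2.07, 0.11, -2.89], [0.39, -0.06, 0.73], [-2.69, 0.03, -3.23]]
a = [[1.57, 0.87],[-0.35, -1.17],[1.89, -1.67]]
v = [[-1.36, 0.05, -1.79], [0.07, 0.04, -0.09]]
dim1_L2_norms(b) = [3.56, 0.83, 4.2]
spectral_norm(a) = 2.66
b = a @ v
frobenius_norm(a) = 3.33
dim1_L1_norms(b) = [5.07, 1.18, 5.95]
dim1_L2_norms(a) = [1.79, 1.22, 2.52]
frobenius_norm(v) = 2.25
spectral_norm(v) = 2.25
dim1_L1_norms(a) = [2.44, 1.52, 3.56]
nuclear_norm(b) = 5.82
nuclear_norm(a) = 4.66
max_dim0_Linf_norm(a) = 1.89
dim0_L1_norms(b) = [5.15, 0.2, 6.85]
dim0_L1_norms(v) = [1.43, 0.09, 1.88]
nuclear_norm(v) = 2.37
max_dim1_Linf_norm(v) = 1.79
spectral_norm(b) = 5.56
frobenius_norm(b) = 5.57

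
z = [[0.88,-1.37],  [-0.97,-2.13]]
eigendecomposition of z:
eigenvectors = [[0.96, 0.37], [-0.27, 0.93]]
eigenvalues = [1.27, -2.52]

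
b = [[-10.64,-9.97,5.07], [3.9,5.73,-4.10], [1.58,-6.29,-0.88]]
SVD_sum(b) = [[-9.43, -10.88, 5.35], [4.84, 5.58, -2.75], [-1.95, -2.25, 1.11]] + [[-0.85, 0.94, 0.41], [-0.18, 0.2, 0.09], [3.65, -4.03, -1.75]] + [[-0.36,  -0.03,  -0.69], [-0.75,  -0.06,  -1.44], [-0.12,  -0.01,  -0.23]]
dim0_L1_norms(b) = [16.12, 21.99, 10.05]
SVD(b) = [[-0.87,-0.23,0.43], [0.45,-0.05,0.89], [-0.18,0.97,0.14]] @ diag([17.554629806662167, 5.874494901577847, 1.8244127828932415]) @ [[0.61, 0.71, -0.35],[0.64, -0.7, -0.31],[-0.46, -0.03, -0.89]]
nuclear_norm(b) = 25.25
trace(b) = -5.79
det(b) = 188.14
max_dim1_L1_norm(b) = 25.68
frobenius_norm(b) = 18.60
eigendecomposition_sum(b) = [[-9.48,  -4.92,  3.36],[3.76,  1.95,  -1.33],[4.66,  2.42,  -1.65]] + [[-0.31, -0.50, -0.22], [-0.82, -1.34, -0.59], [-2.08, -3.39, -1.49]] + [[-0.85, -4.55, 1.93], [0.96, 5.12, -2.18], [-1.00, -5.32, 2.26]]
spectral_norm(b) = 17.55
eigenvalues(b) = [-9.17, -3.14, 6.53]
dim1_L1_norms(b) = [25.68, 13.73, 8.75]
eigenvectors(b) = [[0.85,-0.14,0.52],  [-0.34,-0.37,-0.59],  [-0.42,-0.92,0.61]]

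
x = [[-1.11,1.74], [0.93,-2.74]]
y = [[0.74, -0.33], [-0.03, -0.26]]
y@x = [[-1.13, 2.19], [-0.21, 0.66]]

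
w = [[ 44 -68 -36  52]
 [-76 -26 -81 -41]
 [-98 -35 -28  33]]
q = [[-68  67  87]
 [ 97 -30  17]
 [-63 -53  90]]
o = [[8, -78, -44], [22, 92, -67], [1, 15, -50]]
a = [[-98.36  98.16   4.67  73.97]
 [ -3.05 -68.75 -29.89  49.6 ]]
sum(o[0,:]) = -114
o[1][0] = 22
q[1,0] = 97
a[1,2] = -29.89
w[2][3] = 33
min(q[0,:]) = -68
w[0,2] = -36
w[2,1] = -35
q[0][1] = 67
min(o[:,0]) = 1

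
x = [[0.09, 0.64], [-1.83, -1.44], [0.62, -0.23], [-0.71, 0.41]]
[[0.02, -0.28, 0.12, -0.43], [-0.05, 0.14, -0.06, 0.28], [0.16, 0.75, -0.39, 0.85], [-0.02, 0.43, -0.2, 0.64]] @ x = [[0.89, 0.21], [-0.5, -0.10], [-2.20, -0.54], [-1.37, -0.32]]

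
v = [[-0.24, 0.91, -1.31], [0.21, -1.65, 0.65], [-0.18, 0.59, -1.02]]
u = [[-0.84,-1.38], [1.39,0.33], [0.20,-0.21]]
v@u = [[1.20, 0.91], [-2.34, -0.97], [0.77, 0.66]]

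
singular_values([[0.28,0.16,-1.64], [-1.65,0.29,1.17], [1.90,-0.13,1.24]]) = [2.55, 2.37, 0.23]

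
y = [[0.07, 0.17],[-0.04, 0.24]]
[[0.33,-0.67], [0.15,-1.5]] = y @ [[2.26, 3.94], [1.0, -5.58]]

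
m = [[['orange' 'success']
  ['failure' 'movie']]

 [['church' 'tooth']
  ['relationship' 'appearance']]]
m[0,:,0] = ['orange', 'failure']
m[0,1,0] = 'failure'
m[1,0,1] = 'tooth'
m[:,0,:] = [['orange', 'success'], ['church', 'tooth']]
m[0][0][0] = 'orange'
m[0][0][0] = 'orange'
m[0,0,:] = ['orange', 'success']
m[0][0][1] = 'success'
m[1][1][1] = 'appearance'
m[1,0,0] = 'church'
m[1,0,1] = 'tooth'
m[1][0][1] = 'tooth'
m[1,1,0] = 'relationship'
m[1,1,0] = 'relationship'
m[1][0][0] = 'church'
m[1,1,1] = 'appearance'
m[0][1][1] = 'movie'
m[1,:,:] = [['church', 'tooth'], ['relationship', 'appearance']]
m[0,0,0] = 'orange'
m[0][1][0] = 'failure'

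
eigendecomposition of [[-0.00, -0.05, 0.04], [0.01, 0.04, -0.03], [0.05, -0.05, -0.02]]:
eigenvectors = [[0.35, -0.71, 0.67], [-0.31, -0.36, -0.42], [-0.88, -0.61, 0.62]]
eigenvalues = [-0.06, 0.01, 0.07]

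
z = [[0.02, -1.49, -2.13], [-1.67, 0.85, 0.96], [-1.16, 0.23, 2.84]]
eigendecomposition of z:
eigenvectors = [[0.55, -0.83, 0.38], [-0.5, -0.52, -0.84], [-0.67, -0.2, 0.38]]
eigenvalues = [3.97, -1.43, 1.17]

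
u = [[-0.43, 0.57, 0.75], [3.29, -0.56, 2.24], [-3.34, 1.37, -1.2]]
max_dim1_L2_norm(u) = 4.02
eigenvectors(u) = [[-0.05, -0.41, 0.40], [-0.73, -0.7, 0.91], [0.68, 0.59, -0.05]]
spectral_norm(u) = 5.46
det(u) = 0.99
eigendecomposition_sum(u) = [[0.30, -0.13, 0.05],[4.59, -1.98, 0.81],[-4.28, 1.85, -0.75]] + [[-0.65,0.3,0.28], [-1.12,0.52,0.48], [0.93,-0.43,-0.40]] + [[-0.08, 0.4, 0.42], [-0.18, 0.90, 0.96], [0.01, -0.05, -0.05]]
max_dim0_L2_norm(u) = 4.71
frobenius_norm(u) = 5.63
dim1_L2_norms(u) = [1.04, 4.02, 3.8]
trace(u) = -2.19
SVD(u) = [[-0.03, -0.74, -0.67], [0.73, -0.48, 0.49], [-0.69, -0.47, 0.56]] @ diag([5.4601429921328615, 1.3671880934304619, 0.13317365596981598]) @ [[0.86, -0.25, 0.44],  [0.23, -0.58, -0.78],  [0.45, 0.77, -0.44]]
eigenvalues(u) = [-2.44, -0.53, 0.77]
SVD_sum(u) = [[-0.15, 0.04, -0.08], [3.41, -0.99, 1.76], [-3.22, 0.94, -1.67]] + [[-0.24, 0.59, 0.79], [-0.15, 0.38, 0.51], [-0.15, 0.37, 0.50]] + [[-0.04, -0.07, 0.04],[0.03, 0.05, -0.03],[0.03, 0.06, -0.03]]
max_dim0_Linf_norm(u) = 3.34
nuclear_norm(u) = 6.96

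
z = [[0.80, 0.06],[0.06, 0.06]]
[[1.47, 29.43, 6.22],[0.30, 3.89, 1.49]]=z @ [[1.59,34.51,6.39],  [3.36,30.35,18.43]]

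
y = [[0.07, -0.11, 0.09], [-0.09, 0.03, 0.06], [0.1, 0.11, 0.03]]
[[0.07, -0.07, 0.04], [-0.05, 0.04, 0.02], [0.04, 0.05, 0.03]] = y@[[0.56, -0.19, 0.12], [-0.19, 0.59, 0.08], [0.12, 0.08, 0.43]]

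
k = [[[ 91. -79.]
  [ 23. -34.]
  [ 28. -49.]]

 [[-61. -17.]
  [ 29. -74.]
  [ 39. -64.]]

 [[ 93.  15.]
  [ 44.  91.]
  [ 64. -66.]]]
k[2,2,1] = -66.0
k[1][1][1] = -74.0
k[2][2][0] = 64.0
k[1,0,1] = -17.0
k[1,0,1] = -17.0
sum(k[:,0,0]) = 123.0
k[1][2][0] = 39.0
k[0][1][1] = -34.0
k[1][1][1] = -74.0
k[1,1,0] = 29.0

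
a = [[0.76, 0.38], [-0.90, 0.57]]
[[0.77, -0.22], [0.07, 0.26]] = a @ [[0.53,  -0.29], [0.96,  -0.01]]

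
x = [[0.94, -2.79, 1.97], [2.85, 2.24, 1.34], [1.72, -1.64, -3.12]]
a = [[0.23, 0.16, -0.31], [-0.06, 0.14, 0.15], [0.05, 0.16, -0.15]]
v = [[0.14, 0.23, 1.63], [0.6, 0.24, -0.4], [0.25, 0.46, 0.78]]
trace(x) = 0.06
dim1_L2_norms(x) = [3.54, 3.86, 3.92]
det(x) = -52.54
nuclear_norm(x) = 11.29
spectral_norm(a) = 0.47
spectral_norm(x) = 4.27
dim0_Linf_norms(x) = [2.85, 2.79, 3.12]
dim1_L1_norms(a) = [0.7, 0.35, 0.36]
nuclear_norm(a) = 0.74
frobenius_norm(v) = 2.05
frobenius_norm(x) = 6.55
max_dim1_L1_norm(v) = 2.0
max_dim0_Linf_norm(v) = 1.63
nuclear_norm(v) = 2.84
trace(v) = 1.16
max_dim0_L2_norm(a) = 0.38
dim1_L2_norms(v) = [1.65, 0.76, 0.94]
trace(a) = 0.22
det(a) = -0.01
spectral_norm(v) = 1.89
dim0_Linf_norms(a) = [0.23, 0.16, 0.31]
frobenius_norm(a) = 0.52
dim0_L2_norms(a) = [0.24, 0.27, 0.38]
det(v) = 0.27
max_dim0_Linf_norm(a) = 0.31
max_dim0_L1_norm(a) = 0.61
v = a @ x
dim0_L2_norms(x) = [3.46, 3.94, 3.93]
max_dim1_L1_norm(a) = 0.7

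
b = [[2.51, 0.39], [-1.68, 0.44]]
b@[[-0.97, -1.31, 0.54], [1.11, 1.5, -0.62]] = [[-2.00,-2.7,1.11], [2.12,2.86,-1.18]]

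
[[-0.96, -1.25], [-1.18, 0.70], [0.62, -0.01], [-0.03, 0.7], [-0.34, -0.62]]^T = [[-0.96, -1.18, 0.62, -0.03, -0.34], [-1.25, 0.7, -0.01, 0.70, -0.62]]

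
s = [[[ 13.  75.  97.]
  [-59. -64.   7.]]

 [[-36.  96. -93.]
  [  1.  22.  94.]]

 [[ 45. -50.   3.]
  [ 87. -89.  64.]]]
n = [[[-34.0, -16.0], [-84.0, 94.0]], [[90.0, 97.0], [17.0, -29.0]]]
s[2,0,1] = -50.0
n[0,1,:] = [-84.0, 94.0]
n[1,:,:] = [[90.0, 97.0], [17.0, -29.0]]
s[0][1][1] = -64.0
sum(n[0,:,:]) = -40.0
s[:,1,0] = [-59.0, 1.0, 87.0]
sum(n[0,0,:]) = -50.0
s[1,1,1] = 22.0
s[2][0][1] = -50.0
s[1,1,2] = 94.0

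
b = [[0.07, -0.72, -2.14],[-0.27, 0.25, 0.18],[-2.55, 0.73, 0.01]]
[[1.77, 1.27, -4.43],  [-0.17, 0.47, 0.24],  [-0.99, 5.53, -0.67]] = b@[[0.58, -2.17, 0.12], [0.69, 0.01, -0.53], [-1.04, -0.67, 2.25]]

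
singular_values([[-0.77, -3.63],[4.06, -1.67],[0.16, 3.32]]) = [5.3, 4.0]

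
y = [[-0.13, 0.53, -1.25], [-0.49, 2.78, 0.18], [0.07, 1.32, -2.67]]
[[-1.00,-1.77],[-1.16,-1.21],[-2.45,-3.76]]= y@ [[-0.63, 0.3], [-0.57, -0.46], [0.62, 1.19]]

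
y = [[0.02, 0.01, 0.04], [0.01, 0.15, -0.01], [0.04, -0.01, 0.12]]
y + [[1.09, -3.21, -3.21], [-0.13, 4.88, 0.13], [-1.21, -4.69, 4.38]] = [[1.11, -3.20, -3.17], [-0.12, 5.03, 0.12], [-1.17, -4.70, 4.50]]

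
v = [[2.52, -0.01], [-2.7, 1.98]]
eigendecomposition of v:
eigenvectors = [[0.21, 0.02], [-0.98, 1.00]]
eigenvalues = [2.57, 1.93]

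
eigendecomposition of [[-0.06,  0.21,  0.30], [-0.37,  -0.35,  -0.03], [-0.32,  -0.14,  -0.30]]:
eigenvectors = [[0.64+0.00j,0.64-0.00j,(0.26+0j)],[(-0.19+0.55j),(-0.19-0.55j),(-0.85+0j)],[(-0.26+0.43j),-0.26-0.43j,(0.46+0j)]]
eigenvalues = [(-0.24+0.38j), (-0.24-0.38j), (-0.22+0j)]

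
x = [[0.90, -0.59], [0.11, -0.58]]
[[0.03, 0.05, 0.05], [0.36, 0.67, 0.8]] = x@[[-0.43, -0.80, -0.97], [-0.7, -1.30, -1.57]]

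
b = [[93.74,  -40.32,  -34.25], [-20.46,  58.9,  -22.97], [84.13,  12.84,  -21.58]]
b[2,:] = [84.13, 12.84, -21.58]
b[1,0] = -20.46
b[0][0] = 93.74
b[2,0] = 84.13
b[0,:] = [93.74, -40.32, -34.25]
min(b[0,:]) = -40.32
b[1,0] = -20.46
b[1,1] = 58.9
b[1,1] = 58.9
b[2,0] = 84.13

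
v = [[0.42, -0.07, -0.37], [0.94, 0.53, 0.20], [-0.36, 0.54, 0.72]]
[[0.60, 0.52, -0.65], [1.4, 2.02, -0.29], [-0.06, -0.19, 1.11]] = v @ [[0.62,2.14,-0.74], [2.02,-0.4,0.44], [-1.29,1.11,0.84]]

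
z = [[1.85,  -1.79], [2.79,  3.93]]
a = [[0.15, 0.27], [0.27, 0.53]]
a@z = [[1.03, 0.79], [1.98, 1.6]]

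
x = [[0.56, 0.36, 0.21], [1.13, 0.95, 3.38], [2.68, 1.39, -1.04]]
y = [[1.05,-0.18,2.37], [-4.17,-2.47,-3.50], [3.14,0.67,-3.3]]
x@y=[[-0.25, -0.85, -0.63], [7.84, -0.29, -11.8], [-6.25, -4.61, 4.92]]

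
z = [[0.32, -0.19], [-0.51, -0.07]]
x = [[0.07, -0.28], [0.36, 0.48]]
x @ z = [[0.17,0.01],  [-0.13,-0.10]]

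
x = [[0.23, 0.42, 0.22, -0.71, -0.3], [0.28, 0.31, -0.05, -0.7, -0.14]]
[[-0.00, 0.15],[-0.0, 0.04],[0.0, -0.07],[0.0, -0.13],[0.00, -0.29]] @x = [[0.04, 0.05, -0.01, -0.10, -0.02], [0.01, 0.01, -0.0, -0.03, -0.01], [-0.02, -0.02, 0.00, 0.05, 0.01], [-0.04, -0.04, 0.01, 0.09, 0.02], [-0.08, -0.09, 0.01, 0.2, 0.04]]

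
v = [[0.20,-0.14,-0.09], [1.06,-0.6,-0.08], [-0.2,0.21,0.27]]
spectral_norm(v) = 1.28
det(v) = -0.00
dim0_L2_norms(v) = [1.1, 0.65, 0.3]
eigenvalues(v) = [-0.36, 0.01, 0.22]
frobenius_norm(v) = 1.31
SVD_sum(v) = [[0.22, -0.13, -0.03], [1.04, -0.62, -0.15], [-0.27, 0.16, 0.04]] + [[-0.02, -0.01, -0.06], [0.02, 0.02, 0.07], [0.06, 0.05, 0.23]] + [[0.00, 0.00, -0.00], [-0.00, -0.0, 0.0], [0.0, 0.0, -0.00]]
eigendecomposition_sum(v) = [[0.23, -0.12, 0.02], [1.1, -0.56, 0.09], [-0.3, 0.15, -0.02]] + [[0.01, -0.0, 0.00],  [0.02, -0.0, 0.01],  [-0.01, 0.0, -0.0]] + [[-0.04, -0.02, -0.11], [-0.06, -0.03, -0.17], [0.1, 0.06, 0.30]]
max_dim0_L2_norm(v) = 1.1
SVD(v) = [[-0.20, 0.23, 0.95], [-0.95, -0.29, -0.13], [0.24, -0.93, 0.28]] @ diag([1.282389071460219, 0.26490856119223, 0.0013128619348426614]) @ [[-0.85,  0.51,  0.12], [-0.26,  -0.21,  -0.94], [0.45,  0.84,  -0.32]]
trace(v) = -0.13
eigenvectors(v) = [[0.20, 0.45, -0.31], [0.95, 0.83, -0.48], [-0.25, -0.32, 0.82]]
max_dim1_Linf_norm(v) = 1.06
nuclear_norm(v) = 1.55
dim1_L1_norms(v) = [0.43, 1.74, 0.68]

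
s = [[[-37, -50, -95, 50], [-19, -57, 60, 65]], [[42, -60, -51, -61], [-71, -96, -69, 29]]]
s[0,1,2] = 60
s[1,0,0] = 42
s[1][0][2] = -51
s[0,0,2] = -95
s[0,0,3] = 50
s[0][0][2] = -95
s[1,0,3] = -61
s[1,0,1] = -60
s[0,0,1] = -50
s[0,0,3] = 50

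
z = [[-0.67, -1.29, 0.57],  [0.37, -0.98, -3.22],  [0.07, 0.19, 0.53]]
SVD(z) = [[-0.09,-0.99,0.05], [0.98,-0.08,0.16], [-0.16,0.06,0.99]] @ diag([3.4409215745703174, 1.5408970090805918, 0.10580701802343553]) @ [[0.12, -0.26, -0.96], [0.42, 0.89, -0.19], [0.9, -0.38, 0.21]]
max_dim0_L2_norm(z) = 3.31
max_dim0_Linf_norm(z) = 3.22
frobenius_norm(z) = 3.77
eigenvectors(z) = [[(0.82+0j), (0.82-0j), 0.80+0.00j], [0.02-0.57j, (0.02+0.57j), (-0.52+0j)], [-0.07+0.03j, -0.07-0.03j, 0.31+0.00j]]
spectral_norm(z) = 3.44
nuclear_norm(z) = 5.09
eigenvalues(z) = [(-0.76+0.92j), (-0.76-0.92j), (0.39+0j)]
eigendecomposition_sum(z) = [[-0.37+0.32j, (-0.67-0.65j), -0.16-1.88j], [(0.21+0.27j), (-0.47+0.45j), -1.32+0.06j], [(0.02-0.04j), (0.08+0.03j), (0.09+0.16j)]] + [[-0.37-0.32j, -0.67+0.65j, (-0.16+1.88j)], [0.21-0.27j, -0.47-0.45j, (-1.32-0.06j)], [0.02+0.04j, (0.08-0.03j), 0.09-0.16j]] + [[0.08-0.00j, 0.05-0.00j, (0.89+0j)],[(-0.05+0j), -0.03+0.00j, (-0.58-0j)],[0.03-0.00j, (0.02-0j), 0.35+0.00j]]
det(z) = 0.56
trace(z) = -1.12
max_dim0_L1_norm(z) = 4.32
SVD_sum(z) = [[-0.04, 0.08, 0.28],[0.40, -0.87, -3.25],[-0.07, 0.14, 0.53]] + [[-0.64, -1.36, 0.29],[-0.05, -0.1, 0.02],[0.04, 0.09, -0.02]] + [[0.00, -0.00, 0.0], [0.02, -0.01, 0.0], [0.09, -0.04, 0.02]]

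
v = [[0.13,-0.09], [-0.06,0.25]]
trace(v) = 0.38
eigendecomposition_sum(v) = [[0.08,0.05], [0.03,0.02]] + [[0.05, -0.14], [-0.09, 0.23]]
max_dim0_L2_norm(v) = 0.27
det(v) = 0.03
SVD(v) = [[-0.47, 0.88],[0.88, 0.47]] @ diag([0.28663804908695195, 0.09454432196396645]) @ [[-0.4, 0.92], [0.92, 0.4]]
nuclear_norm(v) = 0.38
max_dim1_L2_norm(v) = 0.26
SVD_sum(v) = [[0.05, -0.12], [-0.1, 0.23]] + [[0.08, 0.03],[0.04, 0.02]]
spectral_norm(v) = 0.29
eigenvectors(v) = [[-0.93, 0.5],[-0.36, -0.86]]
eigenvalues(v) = [0.1, 0.28]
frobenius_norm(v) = 0.30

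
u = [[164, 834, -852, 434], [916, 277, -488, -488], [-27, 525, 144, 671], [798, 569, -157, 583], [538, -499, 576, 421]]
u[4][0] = 538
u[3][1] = 569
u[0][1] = 834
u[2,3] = 671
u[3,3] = 583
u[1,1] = 277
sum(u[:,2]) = -777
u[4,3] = 421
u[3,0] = 798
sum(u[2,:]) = 1313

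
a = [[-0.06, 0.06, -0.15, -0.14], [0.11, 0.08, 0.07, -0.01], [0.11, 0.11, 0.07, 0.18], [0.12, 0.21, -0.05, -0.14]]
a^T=[[-0.06, 0.11, 0.11, 0.12], [0.06, 0.08, 0.11, 0.21], [-0.15, 0.07, 0.07, -0.05], [-0.14, -0.01, 0.18, -0.14]]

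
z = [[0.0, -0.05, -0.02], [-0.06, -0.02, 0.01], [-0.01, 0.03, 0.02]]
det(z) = -0.00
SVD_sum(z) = [[-0.02, -0.04, -0.01], [-0.03, -0.04, -0.01], [0.01, 0.02, 0.0]] + [[0.02, -0.01, -0.01], [-0.03, 0.02, 0.02], [-0.02, 0.01, 0.01]] + [[0.00, -0.0, 0.0], [-0.0, 0.00, -0.0], [0.00, -0.0, 0.00]]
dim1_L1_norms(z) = [0.07, 0.09, 0.06]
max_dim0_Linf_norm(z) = 0.06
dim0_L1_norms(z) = [0.07, 0.1, 0.05]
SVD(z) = [[0.64, -0.52, 0.57], [0.70, 0.7, -0.15], [-0.32, 0.5, 0.81]] @ diag([0.0688200283666027, 0.060421776229023, 0.003607305497164357]) @ [[-0.56, -0.81, -0.18], [-0.77, 0.44, 0.45], [0.29, -0.39, 0.87]]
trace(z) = 0.00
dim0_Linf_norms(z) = [0.06, 0.05, 0.02]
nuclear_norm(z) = 0.13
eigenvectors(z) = [[-0.56, -0.63, 0.3], [-0.80, 0.54, -0.37], [0.22, 0.56, 0.88]]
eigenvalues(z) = [-0.06, 0.06, 0.0]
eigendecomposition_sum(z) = [[-0.03, -0.03, -0.0], [-0.04, -0.04, -0.00], [0.01, 0.01, 0.0]] + [[0.03,-0.02,-0.02], [-0.02,0.02,0.02], [-0.02,0.02,0.02]] + [[0.0, -0.00, 0.00], [-0.00, 0.0, -0.00], [0.0, -0.0, 0.0]]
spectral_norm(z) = 0.07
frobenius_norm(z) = 0.09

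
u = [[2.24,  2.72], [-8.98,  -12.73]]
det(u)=-4.090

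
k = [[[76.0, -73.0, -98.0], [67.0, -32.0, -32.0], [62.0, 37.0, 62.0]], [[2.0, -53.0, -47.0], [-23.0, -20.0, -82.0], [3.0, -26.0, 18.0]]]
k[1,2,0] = 3.0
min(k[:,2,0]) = 3.0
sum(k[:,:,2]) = -179.0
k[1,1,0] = -23.0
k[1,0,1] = -53.0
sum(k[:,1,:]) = -122.0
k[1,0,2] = -47.0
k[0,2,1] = 37.0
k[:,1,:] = [[67.0, -32.0, -32.0], [-23.0, -20.0, -82.0]]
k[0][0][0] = 76.0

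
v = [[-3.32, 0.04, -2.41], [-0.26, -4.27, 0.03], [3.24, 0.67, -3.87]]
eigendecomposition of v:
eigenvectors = [[0.07+0.65j,0.07-0.65j,-0.20+0.00j], [-0.06-0.02j,(-0.06+0.02j),(0.98+0j)], [(0.75+0j),(0.75-0j),(-0.06+0j)]]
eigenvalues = [(-3.62+2.77j), (-3.62-2.77j), (-4.22+0j)]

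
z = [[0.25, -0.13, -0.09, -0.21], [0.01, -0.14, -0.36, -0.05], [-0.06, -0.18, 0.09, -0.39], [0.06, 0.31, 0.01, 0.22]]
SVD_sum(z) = [[0.02, -0.17, -0.04, -0.21], [0.01, -0.11, -0.03, -0.14], [0.02, -0.25, -0.06, -0.30], [-0.02, 0.22, 0.05, 0.28]] + [[0.03,-0.01,-0.1,0.03],[0.09,-0.03,-0.31,0.09],[-0.05,0.02,0.17,-0.05],[0.01,-0.0,-0.04,0.01]] + [[0.2, 0.06, 0.04, -0.04], [-0.08, -0.03, -0.02, 0.02], [-0.01, -0.00, -0.0, 0.0], [0.09, 0.03, 0.02, -0.02]] + [[0.01, -0.01, 0.01, 0.01], [-0.01, 0.03, -0.01, -0.02], [-0.02, 0.05, -0.02, -0.04], [-0.02, 0.06, -0.03, -0.05]]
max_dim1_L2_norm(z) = 0.44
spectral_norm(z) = 0.62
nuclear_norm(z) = 1.40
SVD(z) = [[-0.43, 0.27, -0.84, -0.17], [-0.29, 0.83, 0.35, 0.32], [-0.63, -0.47, 0.05, 0.61], [0.58, 0.1, -0.4, 0.7]] @ diag([0.6240945920037223, 0.39849145193541585, 0.2560570170112805, 0.11809024940864553]) @ [[-0.06, 0.62, 0.15, 0.77], [0.27, -0.09, -0.92, 0.27], [-0.92, -0.29, -0.19, 0.20], [-0.28, 0.72, -0.32, -0.55]]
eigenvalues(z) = [(0.41+0j), (0.3+0j), (-0.14+0.2j), (-0.14-0.2j)]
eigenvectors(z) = [[-0.52+0.00j,  0.88+0.00j,  (-0.08+0.17j),  (-0.08-0.17j)], [(0.37+0j),  (-0.24+0j),  (-0.72+0j),  -0.72-0.00j], [(-0.64+0j),  (0.34+0j),  (-0.08+0.38j),  (-0.08-0.38j)], [0.43+0.00j,  (-0.21+0j),  0.49+0.24j,  0.49-0.24j]]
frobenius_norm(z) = 0.79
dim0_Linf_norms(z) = [0.25, 0.31, 0.36, 0.39]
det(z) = 0.01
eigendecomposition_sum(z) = [[-0.19-0.00j, -0.16-0.00j, (0.23-0j), -0.23+0.00j], [(0.14+0j), (0.12+0j), (-0.17+0j), (0.17-0j)], [(-0.23-0j), -0.20-0.00j, (0.29-0j), -0.29+0.00j], [(0.16+0j), (0.13+0j), (-0.19+0j), (0.19-0j)]] + [[(0.44+0j), 0.05+0.00j, (-0.26+0j), 0.10-0.00j], [-0.12-0.00j, -0.01-0.00j, 0.07-0.00j, (-0.03+0j)], [(0.17+0j), 0.02+0.00j, -0.10+0.00j, (0.04-0j)], [-0.10-0.00j, -0.01-0.00j, (0.06-0j), (-0.02+0j)]] + [[0.00+0.00j,-0.01+0.03j,-0.03+0.02j,-0.04+0.01j], [-0.00+0.00j,-0.12+0.03j,-0.13-0.06j,-0.10-0.12j], [0.00+0.00j,0.07j,-0.05+0.06j,-0.07+0.04j], [0.00-0.00j,0.09+0.02j,0.07+0.09j,0.03+0.11j]] + [[-0j, (-0.01-0.03j), (-0.03-0.02j), (-0.04-0.01j)], [(-0-0j), (-0.12-0.03j), (-0.13+0.06j), -0.10+0.12j], [-0j, -0.07j, (-0.05-0.06j), -0.07-0.04j], [0.00+0.00j, 0.09-0.02j, 0.07-0.09j, (0.03-0.11j)]]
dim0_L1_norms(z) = [0.38, 0.76, 0.55, 0.87]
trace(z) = 0.42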